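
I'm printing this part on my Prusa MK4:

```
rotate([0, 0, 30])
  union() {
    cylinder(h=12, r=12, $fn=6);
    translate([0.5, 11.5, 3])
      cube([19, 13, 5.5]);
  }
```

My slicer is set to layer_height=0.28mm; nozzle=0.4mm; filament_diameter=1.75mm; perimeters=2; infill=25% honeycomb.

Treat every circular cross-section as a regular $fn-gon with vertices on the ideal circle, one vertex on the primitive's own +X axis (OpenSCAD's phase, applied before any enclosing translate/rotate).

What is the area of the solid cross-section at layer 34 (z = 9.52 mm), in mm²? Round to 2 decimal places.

At z = 9.52 mm: the r=12 cylinder contributes a regular 6-gon of circumradius 12 (area = (6/2)·12.000²·sin(360°/6) = 374.12 mm²); the cube at (0.5, 11.5) is not intersected at this z (z outside [3, 8.5]); Taking the union: only the r=12 cylinder is present, so the union is just that shape — area = 374.12 mm²; (whole slice rotated 30° about Z — lengths, areas and connectivity unchanged). Overall, the cross-section is a single solid region. Net area = 374.12 mm².

374.12 mm²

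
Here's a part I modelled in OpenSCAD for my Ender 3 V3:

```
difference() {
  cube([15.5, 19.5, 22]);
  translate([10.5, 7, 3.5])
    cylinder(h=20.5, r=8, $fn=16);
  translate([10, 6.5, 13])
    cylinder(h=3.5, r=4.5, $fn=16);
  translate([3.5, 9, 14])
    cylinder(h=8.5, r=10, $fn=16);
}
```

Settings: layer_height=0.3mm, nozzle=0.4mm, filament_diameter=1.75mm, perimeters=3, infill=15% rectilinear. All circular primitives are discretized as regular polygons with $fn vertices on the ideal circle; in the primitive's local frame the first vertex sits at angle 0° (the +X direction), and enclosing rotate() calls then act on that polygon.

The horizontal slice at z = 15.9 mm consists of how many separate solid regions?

2

At z = 15.9 mm: the cube (footprint 15.5×19.5) is included at this height; the cylinder at (10.5, 7): section is a regular 16-gon, circumradius r=8; the r=4.5 cylinder at (10, 6.5) gives a regular 16-gon of circumradius 4.5 (constant along its height); the r=10 cylinder at (3.5, 9) gives a regular 16-gon of circumradius 10 (constant along its height); Subtracting the remaining from the first: starting from the 15.5×19.5 cube, the r=8 cylinder at (10.5, 7) partially overlaps it — only the 166.74 mm² overlap (of its 195.93 mm²) is removed, clipping the outline; the r=4.5 cylinder at (10, 6.5) misses the remaining region (no effect); the r=10 cylinder at (3.5, 9) partially overlaps it — only the 95.85 mm² overlap (of its 306.15 mm²) is removed, clipping the outline — 2 connected regions. The result has 2 disconnected regions.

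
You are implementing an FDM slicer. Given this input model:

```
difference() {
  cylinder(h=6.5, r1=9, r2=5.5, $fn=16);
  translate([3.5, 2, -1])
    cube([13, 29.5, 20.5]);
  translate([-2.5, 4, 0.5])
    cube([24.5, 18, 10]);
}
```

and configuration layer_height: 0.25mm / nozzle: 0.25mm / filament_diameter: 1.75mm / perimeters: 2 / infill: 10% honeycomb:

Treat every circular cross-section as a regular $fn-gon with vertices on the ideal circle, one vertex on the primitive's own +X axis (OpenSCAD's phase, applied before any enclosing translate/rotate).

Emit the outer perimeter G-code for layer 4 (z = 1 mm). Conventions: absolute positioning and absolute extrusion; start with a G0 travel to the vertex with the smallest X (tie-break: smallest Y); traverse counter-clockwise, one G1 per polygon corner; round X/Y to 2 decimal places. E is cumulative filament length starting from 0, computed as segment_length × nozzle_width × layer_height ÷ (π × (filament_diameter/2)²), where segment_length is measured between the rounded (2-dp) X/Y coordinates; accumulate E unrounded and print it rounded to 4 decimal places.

G0 X-8.46 Y0.00 Z1.00
G1 X-7.82 Y-3.24 E0.0858
G1 X-5.98 Y-5.98 E0.1716
G1 X-3.24 Y-7.82 E0.2573
G1 X0.00 Y-8.46 E0.3432
G1 X3.24 Y-7.82 E0.4290
G1 X5.98 Y-5.98 E0.5147
G1 X7.82 Y-3.24 E0.6005
G1 X8.46 Y0.00 E0.6863
G1 X8.06 Y2.00 E0.7393
G1 X3.50 Y2.00 E0.8578
G1 X3.50 Y4.00 E0.9098
G1 X-2.50 Y4.00 E1.0657
G1 X-2.50 Y7.96 E1.1686
G1 X-3.24 Y7.82 E1.1881
G1 X-5.98 Y5.98 E1.2739
G1 X-7.82 Y3.24 E1.3597
G1 X-8.46 Y0.00 E1.4455

At z = 1 mm: the cone (r1=9→r2=5.5) has section circumradius 8.462 here — a regular 16-gon; the 13×29.5 cube at (3.5, 2) contributes its full rectangle; the 24.5×18 cube at (-2.5, 4) contributes its full rectangle; Taking the first minus the rest: starting from the cone, the 13×29.5 cube at (3.5, 2) partially overlaps it — only the 16.89 mm² overlap (of its 383.50 mm²) is removed, clipping the outline; the 24.5×18 cube at (-2.5, 4) partially overlaps it — only the 24.91 mm² overlap (of its 441.00 mm²) is removed, clipping the outline — 1 connected region. The outline is a single polygon with 17 vertices. Extrusion per mm of travel: 0.25 × 0.25 / (π × 0.875²) = 0.025984. Accumulating E over each segment gives final E = 1.4455.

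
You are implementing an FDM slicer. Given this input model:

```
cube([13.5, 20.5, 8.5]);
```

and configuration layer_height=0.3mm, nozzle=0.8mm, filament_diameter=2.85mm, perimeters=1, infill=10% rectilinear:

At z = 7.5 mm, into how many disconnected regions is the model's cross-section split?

1

At z = 7.5 mm: the cube (footprint 13.5×20.5) is included at this height. The result has 1 disconnected region.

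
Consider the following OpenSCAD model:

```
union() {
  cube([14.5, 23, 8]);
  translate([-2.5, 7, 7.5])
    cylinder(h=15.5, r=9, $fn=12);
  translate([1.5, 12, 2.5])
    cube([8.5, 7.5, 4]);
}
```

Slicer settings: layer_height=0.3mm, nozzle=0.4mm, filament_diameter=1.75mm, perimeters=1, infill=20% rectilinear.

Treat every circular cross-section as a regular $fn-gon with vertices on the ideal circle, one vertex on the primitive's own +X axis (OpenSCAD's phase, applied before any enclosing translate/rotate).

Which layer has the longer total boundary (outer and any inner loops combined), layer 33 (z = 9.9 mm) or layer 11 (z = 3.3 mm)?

layer 11 (z = 3.3 mm)

Layer 33 (z = 9.9): the cube does not reach this height (z outside [0, 8]); the r=9 cylinder at (-2.5, 7) gives a regular 12-gon of circumradius 9 (constant along its height) (perimeter = 2·12·9.000·sin(180°/12) = 55.90 mm); the cube at (1.5, 12) is not intersected at this z (z outside [2.5, 6.5]); Merging all regions: only the r=9 cylinder at (-2.5, 7) is present, so the union is just that shape — boundary = 55.90 mm. So its perimeter = 55.90 mm. Layer 11 (z = 3.3): the cube is present — its section is the full 14.5×23 rectangle (perimeter 75.00 mm); the cylinder at (-2.5, 7) does not reach this height (z outside [7.5, 23]); the cube at (1.5, 12) (footprint 8.5×7.5) is included at this height (perimeter 32.00 mm); Taking the union: the 8.5×7.5 cube at (1.5, 12) lies entirely inside the 14.5×23 cube, so the union is just the 14.5×23 cube — boundary = 75.00 mm. So its perimeter = 75.00 mm. Layer 11 is larger (75.00 vs 55.90 mm).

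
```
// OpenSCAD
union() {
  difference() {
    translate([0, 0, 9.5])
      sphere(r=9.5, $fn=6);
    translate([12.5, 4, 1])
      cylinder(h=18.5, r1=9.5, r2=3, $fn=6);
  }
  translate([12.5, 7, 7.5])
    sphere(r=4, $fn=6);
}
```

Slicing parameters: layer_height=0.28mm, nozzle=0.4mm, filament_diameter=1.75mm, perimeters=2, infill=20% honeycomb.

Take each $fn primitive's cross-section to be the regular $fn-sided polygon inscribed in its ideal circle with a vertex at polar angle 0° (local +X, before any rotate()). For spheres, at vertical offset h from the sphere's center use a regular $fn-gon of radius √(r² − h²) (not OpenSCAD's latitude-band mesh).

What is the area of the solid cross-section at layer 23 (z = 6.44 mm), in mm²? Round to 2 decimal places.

238.99 mm²

At z = 6.44 mm: the r=9.5 sphere slices to a regular 6-gon of circumradius 8.994 (√(r²−h²) with h=3.06 from center) (area = (6/2)·8.994²·sin(360°/6) = 210.15 mm²); the cone at (12.5, 4) (r1=9.5→r2=3) has section circumradius 7.589 here — a regular 6-gon (area = (6/2)·7.589²·sin(360°/6) = 149.62 mm²); Taking the first minus the rest: starting from the r=9.5 sphere (210.15 mm²), the cone at (12.5, 4) partially overlaps it — only the 9.81 mm² overlap (of its 149.62 mm²) is removed, clipping the outline — area = 200.34 mm²; the r=4 sphere at (12.5, 7) slices to a regular 6-gon of circumradius 3.857 (√(r²−h²) with h=1.06 from center) (area = (6/2)·3.857²·sin(360°/6) = 38.65 mm²); Taking the union: the 2 present regions are separate (no shared area or edge), so areas and boundary lengths simply add and each stays a separate island — area = 238.99 mm². Overall, the cross-section has 2 separate islands. Net area = 238.99 mm².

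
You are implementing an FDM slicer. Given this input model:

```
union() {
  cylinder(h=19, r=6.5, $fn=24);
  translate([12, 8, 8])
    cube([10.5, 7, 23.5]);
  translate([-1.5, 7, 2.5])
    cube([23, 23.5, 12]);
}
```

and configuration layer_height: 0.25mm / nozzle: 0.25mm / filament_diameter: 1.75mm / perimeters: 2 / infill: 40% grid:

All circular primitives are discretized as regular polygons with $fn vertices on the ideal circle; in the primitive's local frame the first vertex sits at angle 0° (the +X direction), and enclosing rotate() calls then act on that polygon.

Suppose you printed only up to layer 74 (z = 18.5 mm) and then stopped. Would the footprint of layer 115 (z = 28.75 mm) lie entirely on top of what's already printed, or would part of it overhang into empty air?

Compare the two slices. At z = 18.5: the r=6.5 cylinder contributes a regular 24-gon of circumradius 6.5 (area = (24/2)·6.500²·sin(360°/24) = 131.22 mm²); the cube at (12, 8) is present — its section is the full 10.5×7 rectangle (area 73.50 mm²); the cube at (-1.5, 7) is not intersected at this z (z outside [2.5, 14.5]); Taking the union: the 2 present regions are separate (no shared area or edge), so areas and boundary lengths simply add and each stays a separate island — area = 204.72 mm². At z = 28.75: the cylinder is absent (z outside [0, 19]); the 10.5×7 cube at (12, 8) contributes its full rectangle (area 73.50 mm²); the cube at (-1.5, 7) is absent (z outside [2.5, 14.5]); Combining (union): only the 10.5×7 cube at (12, 8) is present, so the union is just that shape — area = 73.50 mm². Checking containment: the cross-section at z = 28.75 is a subset of the cross-section at z = 18.5.

entirely on top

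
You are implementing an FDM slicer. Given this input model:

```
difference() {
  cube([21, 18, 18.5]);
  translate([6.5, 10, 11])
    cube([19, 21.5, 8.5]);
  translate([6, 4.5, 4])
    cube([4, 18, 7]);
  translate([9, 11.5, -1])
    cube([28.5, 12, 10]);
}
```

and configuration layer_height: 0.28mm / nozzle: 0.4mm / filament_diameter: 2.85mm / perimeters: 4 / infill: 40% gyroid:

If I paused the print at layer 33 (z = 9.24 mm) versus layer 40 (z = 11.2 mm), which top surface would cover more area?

Layer 33 (z = 9.24): the cube (footprint 21×18) is included at this height (area 378.00 mm²); the cube at (6.5, 10) is not intersected at this z (z outside [11, 19.5]); the cube at (6, 4.5) (footprint 4×18) is included at this height (area 72.00 mm²); the cube at (9, 11.5) is absent (z outside [-1, 9]); After the difference (first − rest): starting from the 21×18 cube (378.00 mm²), the 4×18 cube at (6, 4.5) partially overlaps it — only the 54.00 mm² overlap (of its 72.00 mm²) is removed, clipping the outline — area = 324.00 mm². So its area = 324.00 mm². Layer 40 (z = 11.2): the cube (footprint 21×18) is included at this height (area 378.00 mm²); the cube at (6.5, 10) is present — its section is the full 19×21.5 rectangle (area 408.50 mm²); the cube at (6, 4.5) is not intersected at this z (z outside [4, 11]); the cube at (9, 11.5) is absent (z outside [-1, 9]); Taking the first minus the rest: starting from the 21×18 cube (378.00 mm²), the 19×21.5 cube at (6.5, 10) partially overlaps it — only the 116.00 mm² overlap (of its 408.50 mm²) is removed, clipping the outline — area = 262.00 mm². So its area = 262.00 mm². Layer 33 is larger (324.00 vs 262.00 mm²).

layer 33 (z = 9.24 mm)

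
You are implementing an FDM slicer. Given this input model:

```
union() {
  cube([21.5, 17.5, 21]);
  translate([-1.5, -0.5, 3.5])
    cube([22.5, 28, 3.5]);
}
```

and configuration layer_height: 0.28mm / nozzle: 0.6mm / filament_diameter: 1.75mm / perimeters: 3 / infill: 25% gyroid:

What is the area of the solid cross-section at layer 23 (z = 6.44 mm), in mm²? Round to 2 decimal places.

At z = 6.44 mm: the cube (footprint 21.5×17.5) is included at this height (area 376.25 mm²); the 22.5×28 cube at (-1.5, -0.5) contributes its full rectangle (area 630.00 mm²); Combining (union): the regions partially overlap — summed areas 1006.25 mm² minus the doubly-counted overlap 367.50 mm² gives 638.75 mm² — area = 638.75 mm². Overall, the cross-section is a single solid region. Net area = 638.75 mm².

638.75 mm²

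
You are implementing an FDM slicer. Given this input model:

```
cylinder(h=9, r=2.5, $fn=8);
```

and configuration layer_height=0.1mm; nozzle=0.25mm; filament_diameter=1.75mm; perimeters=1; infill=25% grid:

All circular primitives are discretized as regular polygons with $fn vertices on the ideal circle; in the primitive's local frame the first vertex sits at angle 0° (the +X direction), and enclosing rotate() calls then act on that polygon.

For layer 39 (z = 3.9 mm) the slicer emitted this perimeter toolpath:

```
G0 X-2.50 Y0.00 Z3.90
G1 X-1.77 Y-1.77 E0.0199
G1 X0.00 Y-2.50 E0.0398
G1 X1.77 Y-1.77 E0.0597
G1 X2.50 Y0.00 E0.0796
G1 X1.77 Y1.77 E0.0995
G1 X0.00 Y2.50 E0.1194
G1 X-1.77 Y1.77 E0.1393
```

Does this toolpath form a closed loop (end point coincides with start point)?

Start point (G0): (-2.50, 0.00). End point (last G1): the path does not return to the start — open.

no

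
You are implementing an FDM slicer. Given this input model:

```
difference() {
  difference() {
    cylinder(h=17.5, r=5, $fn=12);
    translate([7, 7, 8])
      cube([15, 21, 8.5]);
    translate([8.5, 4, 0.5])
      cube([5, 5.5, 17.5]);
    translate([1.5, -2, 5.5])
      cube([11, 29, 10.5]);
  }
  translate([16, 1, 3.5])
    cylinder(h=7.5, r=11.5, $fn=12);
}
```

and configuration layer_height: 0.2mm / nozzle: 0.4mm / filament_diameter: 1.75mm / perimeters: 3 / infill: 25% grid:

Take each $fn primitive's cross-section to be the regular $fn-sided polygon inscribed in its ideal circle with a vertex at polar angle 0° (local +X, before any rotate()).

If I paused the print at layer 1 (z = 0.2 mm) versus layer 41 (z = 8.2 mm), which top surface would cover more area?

Layer 1 (z = 0.2): the r=5 cylinder gives a regular 12-gon of circumradius 5 (constant along its height) (area = (12/2)·5.000²·sin(360°/12) = 75.00 mm²); the cube at (7, 7) is not intersected at this z (z outside [8, 16.5]); the cube at (8.5, 4) does not reach this height (z outside [0.5, 18]); the cube at (1.5, -2) is absent (z outside [5.5, 16]); After the difference (first − rest): none of the subtracted shapes is present at this height, so the r=5 cylinder is unchanged — area = 75.00 mm²; the cylinder at (16, 1) is not intersected at this z (z outside [3.5, 11]); After the difference (first − rest): none of the subtracted shapes is present at this height, so the result so far is unchanged — area = 75.00 mm². So its area = 75.00 mm². Layer 41 (z = 8.2): the r=5 cylinder contributes a regular 12-gon of circumradius 5 (area = (12/2)·5.000²·sin(360°/12) = 75.00 mm²); the cube at (7, 7) is present — its section is the full 15×21 rectangle (area 315.00 mm²); the 5×5.5 cube at (8.5, 4) contributes its full rectangle (area 27.50 mm²); the 11×29 cube at (1.5, -2) contributes its full rectangle (area 319.00 mm²); Subtracting the remaining from the first: starting from the r=5 cylinder (75.00 mm²), the 15×21 cube at (7, 7) misses the remaining region (no effect); the 5×5.5 cube at (8.5, 4) misses the remaining region (no effect); the 11×29 cube at (1.5, -2) partially overlaps it — only the 18.02 mm² overlap (of its 319.00 mm²) is removed, clipping the outline — area = 56.98 mm²; the r=11.5 cylinder at (16, 1) contributes a regular 12-gon of circumradius 11.5 (area = (12/2)·11.500²·sin(360°/12) = 396.75 mm²); After the difference (first − rest): starting from that combined region (56.98 mm²), the r=11.5 cylinder at (16, 1) misses the remaining region (no effect) — area = 56.98 mm². So its area = 56.98 mm². Layer 1 is larger (75.00 vs 56.98 mm²).

layer 1 (z = 0.2 mm)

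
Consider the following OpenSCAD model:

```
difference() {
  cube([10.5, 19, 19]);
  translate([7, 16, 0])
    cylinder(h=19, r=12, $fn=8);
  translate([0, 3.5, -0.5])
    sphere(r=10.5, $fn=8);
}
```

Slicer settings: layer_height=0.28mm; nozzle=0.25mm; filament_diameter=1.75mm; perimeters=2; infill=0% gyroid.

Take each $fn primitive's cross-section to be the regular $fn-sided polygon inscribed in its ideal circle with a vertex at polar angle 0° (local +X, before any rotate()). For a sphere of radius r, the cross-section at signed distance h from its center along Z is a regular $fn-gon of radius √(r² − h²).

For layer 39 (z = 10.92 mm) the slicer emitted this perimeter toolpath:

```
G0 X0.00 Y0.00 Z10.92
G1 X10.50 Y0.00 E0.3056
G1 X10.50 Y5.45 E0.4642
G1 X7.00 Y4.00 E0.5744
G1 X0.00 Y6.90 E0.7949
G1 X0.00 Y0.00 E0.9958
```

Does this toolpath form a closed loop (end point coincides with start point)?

Start point (G0): (0.00, 0.00). End point (last G1): the path returns to the start — closed.

yes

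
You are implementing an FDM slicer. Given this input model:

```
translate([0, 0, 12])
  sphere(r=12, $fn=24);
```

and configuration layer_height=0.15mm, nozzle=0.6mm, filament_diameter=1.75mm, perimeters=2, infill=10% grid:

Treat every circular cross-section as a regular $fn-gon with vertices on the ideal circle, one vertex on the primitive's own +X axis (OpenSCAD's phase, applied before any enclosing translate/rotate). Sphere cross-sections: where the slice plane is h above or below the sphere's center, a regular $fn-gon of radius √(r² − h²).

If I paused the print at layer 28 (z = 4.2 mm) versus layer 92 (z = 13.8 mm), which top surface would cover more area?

layer 92 (z = 13.8 mm)

Layer 28 (z = 4.2): the r=12 sphere slices to a regular 24-gon of circumradius 9.119 (√(r²−h²) with h=7.8 from center) (area = (24/2)·9.119²·sin(360°/24) = 258.28 mm²). So its area = 258.28 mm². Layer 92 (z = 13.8): the r=12 sphere contributes a regular 24-gon of circumradius √(12²−1.8²) = 11.864 (area = (24/2)·11.864²·sin(360°/24) = 437.18 mm²). So its area = 437.18 mm². Layer 92 is larger (437.18 vs 258.28 mm²).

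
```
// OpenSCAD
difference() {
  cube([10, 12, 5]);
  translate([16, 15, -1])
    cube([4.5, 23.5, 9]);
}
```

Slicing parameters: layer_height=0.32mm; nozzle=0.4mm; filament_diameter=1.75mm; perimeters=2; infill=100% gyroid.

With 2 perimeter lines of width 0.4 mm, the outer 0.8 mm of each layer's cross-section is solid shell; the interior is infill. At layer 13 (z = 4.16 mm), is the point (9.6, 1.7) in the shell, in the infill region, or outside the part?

At z = 4.16 mm: the 10×12 cube contributes its full rectangle; the cube at (16, 15) (footprint 4.5×23.5) is included at this height; Subtracting the remaining from the first: starting from the 10×12 cube, the 4.5×23.5 cube at (16, 15) misses the remaining region (no effect) — 1 connected region. Overall, the cross-section is a single solid region. The nearest boundary edge runs (10.00, 12.00)→(10.00, 0.00); distance from the point to it = 0.40 mm. The point is inside the cross-section, 0.40 mm from the nearest boundary — within the 0.8 mm shell band (2 × 0.4).

shell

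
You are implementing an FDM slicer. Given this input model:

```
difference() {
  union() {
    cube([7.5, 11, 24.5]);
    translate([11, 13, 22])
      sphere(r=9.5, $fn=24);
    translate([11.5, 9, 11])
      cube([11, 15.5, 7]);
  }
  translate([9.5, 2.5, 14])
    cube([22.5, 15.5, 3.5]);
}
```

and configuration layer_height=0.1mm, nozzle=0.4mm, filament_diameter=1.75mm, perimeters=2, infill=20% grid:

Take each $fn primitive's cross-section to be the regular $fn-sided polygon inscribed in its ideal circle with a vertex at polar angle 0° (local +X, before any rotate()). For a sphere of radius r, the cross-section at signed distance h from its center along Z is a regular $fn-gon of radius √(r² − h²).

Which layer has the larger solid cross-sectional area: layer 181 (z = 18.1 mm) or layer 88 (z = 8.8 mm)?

Layer 181 (z = 18.1): the cube is present — its section is the full 7.5×11 rectangle (area 82.50 mm²); the sphere at (11, 13): section is a regular 24-gon, circumradius = √(r²−h²) = √(9.5²−3.9²) = 8.663 (area = (24/2)·8.663²·sin(360°/24) = 233.06 mm²); the cube at (11.5, 9) does not reach this height (z outside [11, 18]); Taking the union: the regions partially overlap — summed areas 315.56 mm² minus the doubly-counted overlap 18.91 mm² gives 296.65 mm² — area = 296.65 mm²; the cube at (9.5, 2.5) is absent (z outside [14, 17.5]); Taking the first minus the rest: none of the subtracted shapes is present at this height, so that combined region is unchanged — area = 296.65 mm². So its area = 296.65 mm². Layer 88 (z = 8.8): the 7.5×11 cube contributes its full rectangle (area 82.50 mm²); the sphere at (11, 13) is absent (|z−center|=13.200 > r=9.5); the cube at (11.5, 9) is not intersected at this z (z outside [11, 18]); Merging all regions: only the 7.5×11 cube is present, so the union is just that shape — area = 82.50 mm²; the cube at (9.5, 2.5) does not reach this height (z outside [14, 17.5]); Taking the first minus the rest: none of the subtracted shapes is present at this height, so that combined region is unchanged — area = 82.50 mm². So its area = 82.50 mm². Layer 181 is larger (296.65 vs 82.50 mm²).

layer 181 (z = 18.1 mm)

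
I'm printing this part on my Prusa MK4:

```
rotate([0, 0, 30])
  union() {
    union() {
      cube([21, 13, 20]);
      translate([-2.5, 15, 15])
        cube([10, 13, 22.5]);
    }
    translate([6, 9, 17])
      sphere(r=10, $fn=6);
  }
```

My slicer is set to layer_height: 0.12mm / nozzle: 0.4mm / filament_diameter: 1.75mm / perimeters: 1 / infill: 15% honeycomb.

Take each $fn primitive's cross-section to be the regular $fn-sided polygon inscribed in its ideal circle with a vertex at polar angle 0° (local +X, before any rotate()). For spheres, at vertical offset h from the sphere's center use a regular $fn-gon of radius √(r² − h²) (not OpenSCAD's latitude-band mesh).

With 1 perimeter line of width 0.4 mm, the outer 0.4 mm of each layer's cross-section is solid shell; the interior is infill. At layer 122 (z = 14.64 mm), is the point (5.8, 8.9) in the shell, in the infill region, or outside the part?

infill

At z = 14.64 mm: the 21×13 cube contributes its full rectangle; the cube at (-2.5, 15) does not reach this height (z outside [15, 37.5]); Merging all regions: only the 21×13 cube is present, so the union is just that shape — 1 connected region; the sphere at (6, 9): section is a regular 6-gon, circumradius = √(r²−h²) = √(10²−2.36²) = 9.718; Combining (union): the regions partially overlap (shared area 168.95 mm²), so overlapping operands fuse into one piece — 1 connected region; (whole slice rotated 30° about Z — lengths, areas and connectivity unchanged). Overall, the cross-section is a single solid region. Undo the 30° rotation: the query point maps to (9.473, 4.808) in the un-rotated model frame. The nearest boundary edge runs (21.00, 0.00)→(0.00, 0.00); distance from the point to it = 4.81 mm. The point is inside the cross-section and 4.81 mm from the nearest boundary — more than the 0.4 mm shell width (1 × 0.4), so it's in the infill interior.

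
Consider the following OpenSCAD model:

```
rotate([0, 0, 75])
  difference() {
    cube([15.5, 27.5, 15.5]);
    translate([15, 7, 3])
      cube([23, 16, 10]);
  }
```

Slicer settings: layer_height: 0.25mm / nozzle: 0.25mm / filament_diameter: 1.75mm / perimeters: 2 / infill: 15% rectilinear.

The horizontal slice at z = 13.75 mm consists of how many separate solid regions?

1

At z = 13.75 mm: the cube (footprint 15.5×27.5) is included at this height; the cube at (15, 7) does not reach this height (z outside [3, 13]); Subtracting the remaining from the first: none of the subtracted shapes is present at this height, so the 15.5×27.5 cube is unchanged — 1 connected region; (whole slice rotated 75° about Z — lengths, areas and connectivity unchanged). The result has 1 disconnected region.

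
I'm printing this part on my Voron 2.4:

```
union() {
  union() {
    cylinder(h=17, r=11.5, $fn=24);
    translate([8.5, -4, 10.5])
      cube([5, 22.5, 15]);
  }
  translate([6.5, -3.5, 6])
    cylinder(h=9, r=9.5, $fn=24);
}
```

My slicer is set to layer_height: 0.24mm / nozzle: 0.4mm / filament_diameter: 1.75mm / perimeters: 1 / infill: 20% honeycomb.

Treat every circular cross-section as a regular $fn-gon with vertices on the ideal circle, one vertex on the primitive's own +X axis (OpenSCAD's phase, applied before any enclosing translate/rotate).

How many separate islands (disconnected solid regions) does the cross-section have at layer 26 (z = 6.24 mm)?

At z = 6.24 mm: the cylinder: section is a regular 24-gon, circumradius r=11.5; the cube at (8.5, -4) does not reach this height (z outside [10.5, 25.5]); Merging all regions: only the r=11.5 cylinder is present, so the union is just that shape — 1 connected region; the r=9.5 cylinder at (6.5, -3.5) contributes a regular 24-gon of circumradius 9.5; Merging all regions: the regions partially overlap (shared area 188.64 mm²), so overlapping operands fuse into one piece — 1 connected region. Overall, the cross-section is a single solid region. Island count = 1.

1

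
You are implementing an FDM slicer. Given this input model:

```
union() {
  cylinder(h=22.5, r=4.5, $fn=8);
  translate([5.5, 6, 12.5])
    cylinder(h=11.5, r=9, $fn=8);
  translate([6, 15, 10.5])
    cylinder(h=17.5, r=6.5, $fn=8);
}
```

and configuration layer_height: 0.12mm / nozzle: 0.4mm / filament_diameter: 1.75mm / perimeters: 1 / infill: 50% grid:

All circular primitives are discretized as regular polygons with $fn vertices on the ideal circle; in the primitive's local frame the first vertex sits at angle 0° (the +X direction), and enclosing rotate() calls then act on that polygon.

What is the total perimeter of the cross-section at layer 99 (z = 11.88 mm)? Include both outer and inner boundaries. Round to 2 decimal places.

67.35 mm

At z = 11.88 mm: the r=4.5 cylinder contributes a regular 8-gon of circumradius 4.5 (perimeter = 2·8·4.500·sin(180°/8) = 27.55 mm); the cylinder at (5.5, 6) does not reach this height (z outside [12.5, 24]); the cylinder at (6, 15): section is a regular 8-gon, circumradius r=6.5 (perimeter = 2·8·6.500·sin(180°/8) = 39.80 mm); Merging all regions: the 2 present regions are separate (no shared area or edge), so areas and boundary lengths simply add and each stays a separate island — boundary = 67.35 mm. Overall, the cross-section has 2 separate islands. Total boundary length (outer) = 67.35 mm.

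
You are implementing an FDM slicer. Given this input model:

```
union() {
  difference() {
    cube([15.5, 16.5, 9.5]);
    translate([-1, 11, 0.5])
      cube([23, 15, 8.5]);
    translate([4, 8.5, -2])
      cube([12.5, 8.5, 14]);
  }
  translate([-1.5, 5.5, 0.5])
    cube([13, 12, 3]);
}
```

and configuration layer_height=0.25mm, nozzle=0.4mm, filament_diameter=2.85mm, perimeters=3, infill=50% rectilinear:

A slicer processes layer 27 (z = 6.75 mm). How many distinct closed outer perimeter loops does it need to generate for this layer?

At z = 6.75 mm: the 15.5×16.5 cube contributes its full rectangle; the 23×15 cube at (-1, 11) contributes its full rectangle; the 12.5×8.5 cube at (4, 8.5) contributes its full rectangle; Taking the first minus the rest: starting from the 15.5×16.5 cube, the 23×15 cube at (-1, 11) partially overlaps it — only the 85.25 mm² overlap (of its 345.00 mm²) is removed, clipping the outline; the 12.5×8.5 cube at (4, 8.5) partially overlaps it — only the 28.75 mm² overlap (of its 106.25 mm²) is removed, clipping the outline — 1 connected region; the cube at (-1.5, 5.5) is not intersected at this z (z outside [0.5, 3.5]); Merging all regions: only that combined region is present, so the union is just that shape — 1 connected region. The result has 1 disconnected region.

1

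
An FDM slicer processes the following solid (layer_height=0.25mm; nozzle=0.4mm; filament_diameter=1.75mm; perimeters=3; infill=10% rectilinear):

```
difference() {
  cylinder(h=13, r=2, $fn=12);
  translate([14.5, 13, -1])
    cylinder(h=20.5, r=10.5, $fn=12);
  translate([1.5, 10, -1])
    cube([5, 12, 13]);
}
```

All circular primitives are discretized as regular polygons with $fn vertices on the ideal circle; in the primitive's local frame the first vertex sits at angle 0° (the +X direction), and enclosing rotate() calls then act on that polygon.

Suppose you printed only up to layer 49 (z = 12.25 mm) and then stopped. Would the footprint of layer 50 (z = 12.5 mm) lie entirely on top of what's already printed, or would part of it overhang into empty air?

entirely on top

Compare the two slices. At z = 12.25: the r=2 cylinder contributes a regular 12-gon of circumradius 2 (area = (12/2)·2.000²·sin(360°/12) = 12.00 mm²); the cylinder at (14.5, 13): section is a regular 12-gon, circumradius r=10.5 (area = (12/2)·10.500²·sin(360°/12) = 330.75 mm²); the cube at (1.5, 10) does not reach this height (z outside [-1, 12]); After the difference (first − rest): starting from the r=2 cylinder (12.00 mm²), the r=10.5 cylinder at (14.5, 13) misses the remaining region (no effect) — area = 12.00 mm². At z = 12.5: the cylinder: section is a regular 12-gon, circumradius r=2 (area = (12/2)·2.000²·sin(360°/12) = 12.00 mm²); the r=10.5 cylinder at (14.5, 13) gives a regular 12-gon of circumradius 10.5 (constant along its height) (area = (12/2)·10.500²·sin(360°/12) = 330.75 mm²); the cube at (1.5, 10) is absent (z outside [-1, 12]); After the difference (first − rest): starting from the r=2 cylinder (12.00 mm²), the r=10.5 cylinder at (14.5, 13) misses the remaining region (no effect) — area = 12.00 mm². Checking containment: the cross-section at z = 12.5 is a subset of the cross-section at z = 12.25.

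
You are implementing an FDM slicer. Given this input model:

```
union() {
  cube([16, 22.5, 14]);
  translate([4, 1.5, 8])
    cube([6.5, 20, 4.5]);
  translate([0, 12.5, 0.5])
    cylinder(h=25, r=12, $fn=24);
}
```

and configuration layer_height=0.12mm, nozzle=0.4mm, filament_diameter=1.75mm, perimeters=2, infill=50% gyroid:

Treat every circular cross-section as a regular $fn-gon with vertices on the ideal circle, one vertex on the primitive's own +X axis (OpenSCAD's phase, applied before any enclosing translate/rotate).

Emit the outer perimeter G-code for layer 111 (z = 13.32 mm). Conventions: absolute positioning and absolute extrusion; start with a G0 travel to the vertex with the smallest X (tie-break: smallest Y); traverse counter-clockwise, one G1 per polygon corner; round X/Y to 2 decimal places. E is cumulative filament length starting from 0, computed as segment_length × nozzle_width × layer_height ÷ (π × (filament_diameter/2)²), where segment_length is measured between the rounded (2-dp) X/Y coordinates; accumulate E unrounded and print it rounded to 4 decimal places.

At z = 13.32 mm: the cube is present — its section is the full 16×22.5 rectangle; the cube at (4, 1.5) is absent (z outside [8, 12.5]); the r=12 cylinder at (0, 12.5) contributes a regular 24-gon of circumradius 12; Combining (union): the regions partially overlap (shared area 215.07 mm²), so overlapping operands fuse into one piece — 1 connected region. The outline is a single polygon with 19 vertices. Extrusion per mm of travel: 0.4 × 0.12 / (π × 0.875²) = 0.019956. Accumulating E over each segment gives final E = 1.8557.

G0 X-12.00 Y12.50 Z13.32
G1 X-11.59 Y9.39 E0.0626
G1 X-10.39 Y6.50 E0.1250
G1 X-8.49 Y4.01 E0.1876
G1 X-6.00 Y2.11 E0.2501
G1 X-3.11 Y0.91 E0.3125
G1 X0.00 Y0.50 E0.3751
G1 X0.00 Y0.00 E0.3851
G1 X16.00 Y0.00 E0.7044
G1 X16.00 Y22.50 E1.1534
G1 X6.51 Y22.50 E1.3428
G1 X6.00 Y22.89 E1.3556
G1 X3.11 Y24.09 E1.4180
G1 X0.00 Y24.50 E1.4806
G1 X-3.11 Y24.09 E1.5432
G1 X-6.00 Y22.89 E1.6057
G1 X-8.49 Y20.99 E1.6682
G1 X-10.39 Y18.50 E1.7307
G1 X-11.59 Y15.61 E1.7931
G1 X-12.00 Y12.50 E1.8557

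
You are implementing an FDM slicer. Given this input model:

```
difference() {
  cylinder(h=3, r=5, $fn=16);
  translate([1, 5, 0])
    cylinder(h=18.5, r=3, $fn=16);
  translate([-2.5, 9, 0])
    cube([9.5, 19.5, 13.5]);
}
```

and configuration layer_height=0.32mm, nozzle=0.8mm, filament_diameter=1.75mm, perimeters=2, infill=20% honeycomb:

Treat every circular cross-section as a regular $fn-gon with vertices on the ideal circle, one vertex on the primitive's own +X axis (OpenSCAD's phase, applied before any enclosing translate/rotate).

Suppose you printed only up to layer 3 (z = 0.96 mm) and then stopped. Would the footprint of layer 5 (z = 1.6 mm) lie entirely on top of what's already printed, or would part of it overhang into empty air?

Compare the two slices. At z = 0.96: the r=5 cylinder contributes a regular 16-gon of circumradius 5 (area = (16/2)·5.000²·sin(360°/16) = 76.54 mm²); the r=3 cylinder at (1, 5) gives a regular 16-gon of circumradius 3 (constant along its height) (area = (16/2)·3.000²·sin(360°/16) = 27.55 mm²); the 9.5×19.5 cube at (-2.5, 9) contributes its full rectangle (area 185.25 mm²); After the difference (first − rest): starting from the r=5 cylinder (76.54 mm²), the r=3 cylinder at (1, 5) partially overlaps it — only the 11.09 mm² overlap (of its 27.55 mm²) is removed, clipping the outline; the 9.5×19.5 cube at (-2.5, 9) misses the remaining region (no effect) — area = 65.45 mm². At z = 1.6: the cylinder: section is a regular 16-gon, circumradius r=5 (area = (16/2)·5.000²·sin(360°/16) = 76.54 mm²); the cylinder at (1, 5): section is a regular 16-gon, circumradius r=3 (area = (16/2)·3.000²·sin(360°/16) = 27.55 mm²); the cube at (-2.5, 9) is present — its section is the full 9.5×19.5 rectangle (area 185.25 mm²); After the difference (first − rest): starting from the r=5 cylinder (76.54 mm²), the r=3 cylinder at (1, 5) partially overlaps it — only the 11.09 mm² overlap (of its 27.55 mm²) is removed, clipping the outline; the 9.5×19.5 cube at (-2.5, 9) misses the remaining region (no effect) — area = 65.45 mm². Checking containment: the cross-section at z = 1.6 is a subset of the cross-section at z = 0.96.

entirely on top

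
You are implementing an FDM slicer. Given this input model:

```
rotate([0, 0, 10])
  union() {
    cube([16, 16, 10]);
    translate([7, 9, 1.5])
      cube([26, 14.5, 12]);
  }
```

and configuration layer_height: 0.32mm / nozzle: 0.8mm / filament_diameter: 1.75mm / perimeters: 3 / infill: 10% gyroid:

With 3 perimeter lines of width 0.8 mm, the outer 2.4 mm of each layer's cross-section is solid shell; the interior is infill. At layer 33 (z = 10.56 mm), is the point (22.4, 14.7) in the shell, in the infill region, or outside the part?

At z = 10.56 mm: the cube is not intersected at this z (z outside [0, 10]); the 26×14.5 cube at (7, 9) contributes its full rectangle; Combining (union): only the 26×14.5 cube at (7, 9) is present, so the union is just that shape — 1 connected region; (rotated 10° about Z; rotation is an isometry so areas/perimeters/island counts are preserved). Overall, the cross-section is a single solid region. Undo the 10° rotation: the query point maps to (24.612, 10.587) in the un-rotated model frame. The nearest boundary edge runs (7.00, 9.00)→(33.00, 9.00); distance from the point to it = 1.59 mm. The point is inside the cross-section, 1.59 mm from the nearest boundary — within the 2.4 mm shell band (3 × 0.8).

shell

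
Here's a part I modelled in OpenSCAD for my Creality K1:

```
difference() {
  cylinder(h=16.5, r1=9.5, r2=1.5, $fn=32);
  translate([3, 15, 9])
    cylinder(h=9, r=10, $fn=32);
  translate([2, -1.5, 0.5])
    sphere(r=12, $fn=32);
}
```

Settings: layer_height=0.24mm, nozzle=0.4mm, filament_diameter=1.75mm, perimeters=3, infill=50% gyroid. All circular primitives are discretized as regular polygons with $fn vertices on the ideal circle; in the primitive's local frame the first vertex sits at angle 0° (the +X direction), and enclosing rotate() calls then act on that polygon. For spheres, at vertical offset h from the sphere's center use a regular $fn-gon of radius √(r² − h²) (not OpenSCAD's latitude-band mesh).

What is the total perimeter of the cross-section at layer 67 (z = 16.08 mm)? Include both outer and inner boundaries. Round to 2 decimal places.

10.69 mm

At z = 16.08 mm: the cone: at t=0.975 of its height the radius interpolates to r₁+(r₂−r₁)t = 1.704, giving a regular 32-gon of that circumradius (perimeter = 2·32·1.704·sin(180°/32) = 10.69 mm); the r=10 cylinder at (3, 15) contributes a regular 32-gon of circumradius 10 (perimeter = 2·32·10.000·sin(180°/32) = 62.73 mm); the sphere at (2, -1.5) does not reach this height (|z−center|=15.580 > r=12); After the difference (first − rest): starting from the cone, the r=10 cylinder at (3, 15) misses the remaining region (no effect) — boundary = 10.69 mm. Overall, the cross-section is a single solid region. Total boundary length (outer) = 10.69 mm.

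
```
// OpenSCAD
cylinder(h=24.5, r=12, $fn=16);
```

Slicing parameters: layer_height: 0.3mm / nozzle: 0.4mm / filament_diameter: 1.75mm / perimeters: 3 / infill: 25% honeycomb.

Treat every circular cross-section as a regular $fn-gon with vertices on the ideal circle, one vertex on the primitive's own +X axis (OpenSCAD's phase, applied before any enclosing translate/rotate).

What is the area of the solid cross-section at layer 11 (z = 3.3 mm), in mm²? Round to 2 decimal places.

At z = 3.3 mm: the cylinder: section is a regular 16-gon, circumradius r=12 (area = (16/2)·12.000²·sin(360°/16) = 440.85 mm²). Overall, the cross-section is a single solid region. Net area = 440.85 mm².

440.85 mm²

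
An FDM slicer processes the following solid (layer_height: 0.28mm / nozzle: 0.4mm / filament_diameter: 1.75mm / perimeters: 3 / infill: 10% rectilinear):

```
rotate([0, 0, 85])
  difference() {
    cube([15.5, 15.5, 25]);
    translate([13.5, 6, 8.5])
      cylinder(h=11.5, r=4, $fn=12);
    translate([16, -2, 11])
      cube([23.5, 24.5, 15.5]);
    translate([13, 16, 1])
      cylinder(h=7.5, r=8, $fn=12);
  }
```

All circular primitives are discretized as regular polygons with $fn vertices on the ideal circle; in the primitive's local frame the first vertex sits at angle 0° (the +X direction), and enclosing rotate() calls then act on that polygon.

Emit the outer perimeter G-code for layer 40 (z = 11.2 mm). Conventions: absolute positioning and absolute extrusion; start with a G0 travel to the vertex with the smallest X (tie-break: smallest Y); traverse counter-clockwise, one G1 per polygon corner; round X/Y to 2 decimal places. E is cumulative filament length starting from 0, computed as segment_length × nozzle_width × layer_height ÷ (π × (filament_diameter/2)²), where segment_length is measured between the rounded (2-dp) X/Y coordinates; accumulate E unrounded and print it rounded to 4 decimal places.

At z = 11.2 mm: the cube (footprint 15.5×15.5) is included at this height; the r=4 cylinder at (13.5, 6) contributes a regular 12-gon of circumradius 4; the cube at (16, -2) (footprint 23.5×24.5) is included at this height; the cylinder at (13, 16) is absent (z outside [1, 8.5]); After the difference (first − rest): starting from the 15.5×15.5 cube, the r=4 cylinder at (13.5, 6) partially overlaps it — only the 38.93 mm² overlap (of its 48.00 mm²) is removed, clipping the outline; the 23.5×24.5 cube at (16, -2) misses the remaining region (no effect) — 1 connected region; (whole slice rotated 85° about Z — lengths, areas and connectivity unchanged). The outline is a single polygon with 13 vertices. Extrusion per mm of travel: 0.4 × 0.28 / (π × 0.875²) = 0.046564. Accumulating E over each segment gives final E = 3.3357.

G0 X-15.44 Y1.35 Z11.20
G1 X0.00 Y0.00 E0.7217
G1 X1.35 Y15.44 E1.4434
G1 X-1.18 Y15.66 E1.5616
G1 X-0.82 Y13.62 E1.6581
G1 X-1.52 Y11.68 E1.7541
G1 X-3.11 Y10.35 E1.8507
G1 X-5.15 Y9.99 E1.9471
G1 X-7.09 Y10.69 E2.0432
G1 X-8.43 Y12.28 E2.1400
G1 X-8.79 Y14.32 E2.2364
G1 X-8.08 Y16.27 E2.3331
G1 X-14.09 Y16.79 E2.6140
G1 X-15.44 Y1.35 E3.3357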